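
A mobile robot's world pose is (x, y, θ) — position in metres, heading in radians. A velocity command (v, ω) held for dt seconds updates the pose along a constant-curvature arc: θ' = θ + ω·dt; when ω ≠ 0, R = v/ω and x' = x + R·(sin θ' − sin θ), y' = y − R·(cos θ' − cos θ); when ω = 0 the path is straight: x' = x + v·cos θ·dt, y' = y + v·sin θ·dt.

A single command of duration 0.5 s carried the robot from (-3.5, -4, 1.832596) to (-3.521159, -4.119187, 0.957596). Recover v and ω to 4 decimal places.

Δθ = 0.957596 − 1.832596 = -0.875000
ω = Δθ/dt = -0.875000/0.5 = -1.7500
R = −Δy/(cos θ' − cos θ) = 0.1429
v = R·ω = 0.1429·-1.7500 = -0.2500

v = -0.2500, ω = -1.7500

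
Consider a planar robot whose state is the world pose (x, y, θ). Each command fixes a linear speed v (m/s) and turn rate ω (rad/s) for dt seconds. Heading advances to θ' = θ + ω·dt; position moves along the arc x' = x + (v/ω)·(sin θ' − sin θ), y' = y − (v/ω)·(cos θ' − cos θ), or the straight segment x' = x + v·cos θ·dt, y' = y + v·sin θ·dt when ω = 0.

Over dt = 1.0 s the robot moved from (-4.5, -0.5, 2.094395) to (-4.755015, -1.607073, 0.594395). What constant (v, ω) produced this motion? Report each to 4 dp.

v = -1.2500, ω = -1.5000

Δθ = 0.594395 − 2.094395 = -1.500000
ω = Δθ/dt = -1.500000/1.0 = -1.5000
R = −Δy/(cos θ' − cos θ) = 0.8333
v = R·ω = 0.8333·-1.5000 = -1.2500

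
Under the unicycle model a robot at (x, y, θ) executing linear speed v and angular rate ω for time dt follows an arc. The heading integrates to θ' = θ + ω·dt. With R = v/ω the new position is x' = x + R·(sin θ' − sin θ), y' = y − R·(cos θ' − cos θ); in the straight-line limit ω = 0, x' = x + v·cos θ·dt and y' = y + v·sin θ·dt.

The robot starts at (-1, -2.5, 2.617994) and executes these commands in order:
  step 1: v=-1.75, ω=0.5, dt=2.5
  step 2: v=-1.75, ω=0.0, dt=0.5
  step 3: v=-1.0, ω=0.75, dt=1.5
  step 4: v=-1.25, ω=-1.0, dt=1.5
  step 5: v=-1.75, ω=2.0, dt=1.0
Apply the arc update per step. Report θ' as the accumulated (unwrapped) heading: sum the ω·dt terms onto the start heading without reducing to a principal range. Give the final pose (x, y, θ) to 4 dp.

(5.2157, 2.8188, 5.4930)

step 1: θ'=3.8680 (R=-3.5000) → pose (3.0746, -2.0854, 3.8680)
step 2: θ'=3.8680 (straight) → pose (3.7288, -1.5042, 3.8680)
step 3: θ'=4.9930 (R=-1.3333) → pose (4.1244, -0.1382, 4.9930)
step 4: θ'=3.4930 (R=1.2500) → pose (4.8952, 1.3816, 3.4930)
step 5: θ'=5.4930 (R=-0.8750) → pose (5.2157, 2.8188, 5.4930)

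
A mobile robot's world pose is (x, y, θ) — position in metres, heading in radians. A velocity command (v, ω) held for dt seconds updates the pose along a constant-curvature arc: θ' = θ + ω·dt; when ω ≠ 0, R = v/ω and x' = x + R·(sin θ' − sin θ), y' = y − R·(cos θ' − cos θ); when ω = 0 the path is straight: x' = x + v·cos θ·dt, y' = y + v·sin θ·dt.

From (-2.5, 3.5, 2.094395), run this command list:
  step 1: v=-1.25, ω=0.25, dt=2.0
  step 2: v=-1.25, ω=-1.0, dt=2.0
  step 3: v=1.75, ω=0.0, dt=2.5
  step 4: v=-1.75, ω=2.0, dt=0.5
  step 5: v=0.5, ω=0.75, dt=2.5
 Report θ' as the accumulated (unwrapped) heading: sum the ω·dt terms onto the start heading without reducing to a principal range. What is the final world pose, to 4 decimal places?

step 1: θ'=2.5944 (R=-5.0000) → pose (-0.7714, 1.7301, 2.5944)
step 2: θ'=0.5944 (R=1.2500) → pose (-0.7217, -0.3730, 0.5944)
step 3: θ'=0.5944 (straight) → pose (2.9029, 2.0770, 0.5944)
step 4: θ'=1.5944 (R=-0.8750) → pose (2.5182, 1.3314, 1.5944)
step 5: θ'=3.4694 (R=0.6667) → pose (1.6370, 1.9469, 3.4694)

(1.6370, 1.9469, 3.4694)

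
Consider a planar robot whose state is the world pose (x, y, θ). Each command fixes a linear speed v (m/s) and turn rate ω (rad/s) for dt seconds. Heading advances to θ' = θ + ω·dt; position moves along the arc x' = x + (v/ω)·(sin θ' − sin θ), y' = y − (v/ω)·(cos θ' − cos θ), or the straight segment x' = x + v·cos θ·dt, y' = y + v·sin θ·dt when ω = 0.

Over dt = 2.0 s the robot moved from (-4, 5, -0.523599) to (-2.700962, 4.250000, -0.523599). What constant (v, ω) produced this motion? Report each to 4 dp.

Δθ = -0.523599 − -0.523599 = 0.000000
ω = Δθ/dt = 0.000000/2.0 = 0.0000
ω = 0 → v = (Δx·cos θ + Δy·sin θ)/dt = 0.7500

v = 0.7500, ω = 0.0000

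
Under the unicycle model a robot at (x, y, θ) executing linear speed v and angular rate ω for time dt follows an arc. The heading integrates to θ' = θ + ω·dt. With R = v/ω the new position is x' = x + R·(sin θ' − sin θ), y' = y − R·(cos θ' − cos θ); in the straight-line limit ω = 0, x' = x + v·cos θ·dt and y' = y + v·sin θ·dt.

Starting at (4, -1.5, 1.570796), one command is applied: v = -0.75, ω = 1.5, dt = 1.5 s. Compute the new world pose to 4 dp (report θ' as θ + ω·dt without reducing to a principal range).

θ' = 1.5708 + 1.5·1.5 = 3.8208
R = v/ω = -0.75/1.5 = -0.5000
x' = 4 + -0.5000·(sin 3.8208 − sin 1.5708) = 4.8141
y' = -1.5 − -0.5000·(cos 3.8208 − cos 1.5708) = -1.8890

(4.8141, -1.8890, 3.8208)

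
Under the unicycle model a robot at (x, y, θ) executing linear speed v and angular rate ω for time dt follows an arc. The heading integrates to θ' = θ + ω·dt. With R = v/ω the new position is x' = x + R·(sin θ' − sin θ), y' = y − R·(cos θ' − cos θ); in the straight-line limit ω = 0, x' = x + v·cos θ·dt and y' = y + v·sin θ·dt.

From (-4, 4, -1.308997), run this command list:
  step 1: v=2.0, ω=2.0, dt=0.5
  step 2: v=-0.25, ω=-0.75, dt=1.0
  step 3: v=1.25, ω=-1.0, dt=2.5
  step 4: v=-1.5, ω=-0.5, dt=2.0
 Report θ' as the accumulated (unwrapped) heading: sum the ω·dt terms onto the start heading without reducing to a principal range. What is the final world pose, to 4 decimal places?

(-3.3754, -0.5784, -4.5590)

step 1: θ'=-0.3090 (R=1.0000) → pose (-3.3382, 3.3062, -0.3090)
step 2: θ'=-1.0590 (R=0.3333) → pose (-3.5274, 3.4605, -1.0590)
step 3: θ'=-3.5590 (R=-1.2500) → pose (-5.1240, 1.7056, -3.5590)
step 4: θ'=-4.5590 (R=3.0000) → pose (-3.3754, -0.5784, -4.5590)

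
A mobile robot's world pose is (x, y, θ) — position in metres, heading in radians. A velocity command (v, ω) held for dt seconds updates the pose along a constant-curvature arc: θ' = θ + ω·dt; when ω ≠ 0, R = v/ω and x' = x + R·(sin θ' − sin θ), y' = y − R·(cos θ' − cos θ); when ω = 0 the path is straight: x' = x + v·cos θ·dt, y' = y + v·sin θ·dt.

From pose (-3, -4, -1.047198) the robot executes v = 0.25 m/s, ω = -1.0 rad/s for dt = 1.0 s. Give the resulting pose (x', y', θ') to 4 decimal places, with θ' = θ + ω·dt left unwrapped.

θ' = -1.0472 + -1.0·1.0 = -2.0472
R = v/ω = 0.25/-1.0 = -0.2500
x' = -3 + -0.2500·(sin -2.0472 − sin -1.0472) = -2.9943
y' = -4 − -0.2500·(cos -2.0472 − cos -1.0472) = -4.2396

(-2.9943, -4.2396, -2.0472)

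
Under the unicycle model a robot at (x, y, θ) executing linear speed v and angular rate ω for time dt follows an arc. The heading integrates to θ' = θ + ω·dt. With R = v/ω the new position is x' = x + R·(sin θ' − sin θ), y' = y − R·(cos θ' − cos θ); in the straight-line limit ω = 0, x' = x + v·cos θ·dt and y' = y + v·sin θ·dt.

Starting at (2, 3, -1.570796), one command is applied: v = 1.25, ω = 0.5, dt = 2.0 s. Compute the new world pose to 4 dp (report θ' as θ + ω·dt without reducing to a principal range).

θ' = -1.5708 + 0.5·2.0 = -0.5708
R = v/ω = 1.25/0.5 = 2.5000
x' = 2 + 2.5000·(sin -0.5708 − sin -1.5708) = 3.1492
y' = 3 − 2.5000·(cos -0.5708 − cos -1.5708) = 0.8963

(3.1492, 0.8963, -0.5708)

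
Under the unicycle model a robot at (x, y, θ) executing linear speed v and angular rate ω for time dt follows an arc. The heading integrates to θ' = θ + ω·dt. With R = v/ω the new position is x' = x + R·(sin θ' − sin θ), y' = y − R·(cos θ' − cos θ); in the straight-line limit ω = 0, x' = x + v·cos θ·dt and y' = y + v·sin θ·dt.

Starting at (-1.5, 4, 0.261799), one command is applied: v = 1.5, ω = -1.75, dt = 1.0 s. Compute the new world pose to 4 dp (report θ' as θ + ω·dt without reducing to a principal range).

(-0.4239, 3.2428, -1.4882)

θ' = 0.2618 + -1.75·1.0 = -1.4882
R = v/ω = 1.5/-1.75 = -0.8571
x' = -1.5 + -0.8571·(sin -1.4882 − sin 0.2618) = -0.4239
y' = 4 − -0.8571·(cos -1.4882 − cos 0.2618) = 3.2428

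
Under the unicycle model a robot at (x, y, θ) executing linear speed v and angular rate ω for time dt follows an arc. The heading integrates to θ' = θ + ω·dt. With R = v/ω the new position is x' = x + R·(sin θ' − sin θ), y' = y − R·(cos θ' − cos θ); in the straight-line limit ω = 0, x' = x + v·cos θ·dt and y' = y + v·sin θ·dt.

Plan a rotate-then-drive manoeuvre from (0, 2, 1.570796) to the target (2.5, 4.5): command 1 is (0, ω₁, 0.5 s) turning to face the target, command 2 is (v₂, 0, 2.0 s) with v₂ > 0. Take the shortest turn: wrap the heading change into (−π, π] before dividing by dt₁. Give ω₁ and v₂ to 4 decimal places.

heading to target = atan2(4.5−2, 2.5−0) = 0.7854
Δθ = wrap(0.7854 − 1.5708) = -0.7854; ω₁ = Δθ/dt₁ = -1.5708
distance = √((2.5−0)² + (4.5−2)²) = 3.5355; v₂ = distance/dt₂ = 1.7678

ω₁ = -1.5708, v₂ = 1.7678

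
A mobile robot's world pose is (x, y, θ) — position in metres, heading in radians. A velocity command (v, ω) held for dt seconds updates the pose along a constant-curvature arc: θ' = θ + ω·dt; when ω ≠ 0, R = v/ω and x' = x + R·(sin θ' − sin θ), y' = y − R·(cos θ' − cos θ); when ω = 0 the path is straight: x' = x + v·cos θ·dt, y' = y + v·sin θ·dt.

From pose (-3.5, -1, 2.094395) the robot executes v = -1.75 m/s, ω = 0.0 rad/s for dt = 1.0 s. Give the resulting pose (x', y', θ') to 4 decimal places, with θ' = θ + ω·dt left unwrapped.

(-2.6250, -2.5155, 2.0944)

θ' = 2.0944 + 0.0·1.0 = 2.0944
ω = 0 → straight: x' = -3.5 + -1.75·cos(2.0944)·1.0 = -2.6250
y' = -1 + -1.75·sin(2.0944)·1.0 = -2.5155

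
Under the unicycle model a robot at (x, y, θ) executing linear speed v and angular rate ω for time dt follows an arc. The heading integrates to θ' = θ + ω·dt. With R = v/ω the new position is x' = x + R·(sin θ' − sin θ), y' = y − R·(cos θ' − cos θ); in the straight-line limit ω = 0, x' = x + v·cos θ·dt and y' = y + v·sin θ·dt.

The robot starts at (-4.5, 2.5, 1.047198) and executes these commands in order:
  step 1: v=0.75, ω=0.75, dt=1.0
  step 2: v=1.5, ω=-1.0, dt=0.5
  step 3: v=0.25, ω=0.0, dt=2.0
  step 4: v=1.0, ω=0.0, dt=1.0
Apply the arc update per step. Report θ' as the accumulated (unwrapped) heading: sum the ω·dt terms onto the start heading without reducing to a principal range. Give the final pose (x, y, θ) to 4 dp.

(-3.9687, 5.4107, 1.2972)

step 1: θ'=1.7972 (R=1.0000) → pose (-4.3915, 3.2245, 1.7972)
step 2: θ'=1.2972 (R=-1.5000) → pose (-4.3740, 3.9665, 1.2972)
step 3: θ'=1.2972 (straight) → pose (-4.2389, 4.4479, 1.2972)
step 4: θ'=1.2972 (straight) → pose (-3.9687, 5.4107, 1.2972)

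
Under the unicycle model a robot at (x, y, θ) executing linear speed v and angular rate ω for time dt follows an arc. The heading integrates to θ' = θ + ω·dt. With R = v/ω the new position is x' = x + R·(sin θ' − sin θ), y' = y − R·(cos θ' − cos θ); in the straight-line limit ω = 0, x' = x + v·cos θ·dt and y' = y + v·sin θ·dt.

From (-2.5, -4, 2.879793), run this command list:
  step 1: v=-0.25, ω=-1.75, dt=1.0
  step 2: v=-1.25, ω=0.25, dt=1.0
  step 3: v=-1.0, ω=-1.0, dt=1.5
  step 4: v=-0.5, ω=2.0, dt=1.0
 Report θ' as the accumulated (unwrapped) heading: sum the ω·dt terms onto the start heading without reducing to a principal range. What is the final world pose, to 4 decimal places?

(-4.1651, -6.5111, 1.8798)

step 1: θ'=1.1298 (R=0.1429) → pose (-2.4078, -4.1990, 1.1298)
step 2: θ'=1.3798 (R=-5.0000) → pose (-2.7952, -5.3840, 1.3798)
step 3: θ'=-0.1202 (R=1.0000) → pose (-3.8970, -6.1869, -0.1202)
step 4: θ'=1.8798 (R=-0.2500) → pose (-4.1651, -6.5111, 1.8798)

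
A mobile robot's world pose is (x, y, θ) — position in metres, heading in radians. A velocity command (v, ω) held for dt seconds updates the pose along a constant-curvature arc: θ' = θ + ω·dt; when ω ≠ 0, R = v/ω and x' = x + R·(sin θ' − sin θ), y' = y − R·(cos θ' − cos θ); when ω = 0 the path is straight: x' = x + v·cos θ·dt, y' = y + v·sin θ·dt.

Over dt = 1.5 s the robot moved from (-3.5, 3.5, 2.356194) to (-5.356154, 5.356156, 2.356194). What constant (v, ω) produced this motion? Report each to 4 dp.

Δθ = 2.356194 − 2.356194 = 0.000000
ω = Δθ/dt = 0.000000/1.5 = 0.0000
ω = 0 → v = (Δx·cos θ + Δy·sin θ)/dt = 1.7500

v = 1.7500, ω = 0.0000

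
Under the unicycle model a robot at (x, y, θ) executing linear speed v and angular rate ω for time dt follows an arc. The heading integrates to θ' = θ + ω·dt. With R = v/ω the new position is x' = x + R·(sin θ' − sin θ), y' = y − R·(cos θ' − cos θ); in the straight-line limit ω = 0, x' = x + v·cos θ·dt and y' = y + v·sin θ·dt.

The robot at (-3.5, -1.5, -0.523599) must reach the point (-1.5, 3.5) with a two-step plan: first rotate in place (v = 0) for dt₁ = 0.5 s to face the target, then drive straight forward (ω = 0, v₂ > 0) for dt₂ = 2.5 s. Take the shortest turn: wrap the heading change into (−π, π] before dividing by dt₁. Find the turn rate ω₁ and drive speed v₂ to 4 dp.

heading to target = atan2(3.5−-1.5, -1.5−-3.5) = 1.1903
Δθ = wrap(1.1903 − -0.5236) = 1.7139; ω₁ = Δθ/dt₁ = 3.4278
distance = √((-1.5−-3.5)² + (3.5−-1.5)²) = 5.3852; v₂ = distance/dt₂ = 2.1541

ω₁ = 3.4278, v₂ = 2.1541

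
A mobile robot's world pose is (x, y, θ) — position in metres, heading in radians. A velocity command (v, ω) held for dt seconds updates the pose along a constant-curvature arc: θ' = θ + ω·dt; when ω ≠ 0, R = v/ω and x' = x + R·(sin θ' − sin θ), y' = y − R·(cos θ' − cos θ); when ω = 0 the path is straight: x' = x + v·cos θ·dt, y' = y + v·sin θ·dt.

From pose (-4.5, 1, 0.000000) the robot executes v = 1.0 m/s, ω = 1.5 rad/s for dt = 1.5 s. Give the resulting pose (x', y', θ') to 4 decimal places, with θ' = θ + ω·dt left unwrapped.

(-3.9813, 2.0854, 2.2500)

θ' = 0.0000 + 1.5·1.5 = 2.2500
R = v/ω = 1.0/1.5 = 0.6667
x' = -4.5 + 0.6667·(sin 2.2500 − sin 0.0000) = -3.9813
y' = 1 − 0.6667·(cos 2.2500 − cos 0.0000) = 2.0854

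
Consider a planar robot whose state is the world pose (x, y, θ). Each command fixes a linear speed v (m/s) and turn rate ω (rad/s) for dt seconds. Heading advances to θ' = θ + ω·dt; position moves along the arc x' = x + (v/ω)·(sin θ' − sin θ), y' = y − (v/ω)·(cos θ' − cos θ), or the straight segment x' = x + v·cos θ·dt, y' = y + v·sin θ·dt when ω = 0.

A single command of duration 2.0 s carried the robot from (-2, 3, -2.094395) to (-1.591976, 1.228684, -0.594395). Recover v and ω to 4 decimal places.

Δθ = -0.594395 − -2.094395 = 1.500000
ω = Δθ/dt = 1.500000/2.0 = 0.7500
R = −Δy/(cos θ' − cos θ) = 1.3333
v = R·ω = 1.3333·0.7500 = 1.0000

v = 1.0000, ω = 0.7500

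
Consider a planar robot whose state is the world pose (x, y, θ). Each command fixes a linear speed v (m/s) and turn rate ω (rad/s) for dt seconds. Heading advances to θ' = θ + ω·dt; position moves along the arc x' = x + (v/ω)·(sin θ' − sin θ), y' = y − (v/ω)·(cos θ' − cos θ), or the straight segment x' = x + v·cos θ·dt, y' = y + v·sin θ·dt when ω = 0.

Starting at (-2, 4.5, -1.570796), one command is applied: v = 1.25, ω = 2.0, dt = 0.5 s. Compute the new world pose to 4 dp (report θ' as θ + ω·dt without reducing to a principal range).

(-1.7127, 3.9741, -0.5708)

θ' = -1.5708 + 2.0·0.5 = -0.5708
R = v/ω = 1.25/2.0 = 0.6250
x' = -2 + 0.6250·(sin -0.5708 − sin -1.5708) = -1.7127
y' = 4.5 − 0.6250·(cos -0.5708 − cos -1.5708) = 3.9741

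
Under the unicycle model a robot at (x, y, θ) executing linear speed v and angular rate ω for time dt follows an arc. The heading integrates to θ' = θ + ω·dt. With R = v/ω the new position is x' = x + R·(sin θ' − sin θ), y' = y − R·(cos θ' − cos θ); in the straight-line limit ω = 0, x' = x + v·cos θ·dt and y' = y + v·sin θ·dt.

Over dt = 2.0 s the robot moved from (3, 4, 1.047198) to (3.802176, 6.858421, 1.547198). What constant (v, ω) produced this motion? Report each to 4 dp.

v = 1.5000, ω = 0.2500

Δθ = 1.547198 − 1.047198 = 0.500000
ω = Δθ/dt = 0.500000/2.0 = 0.2500
R = −Δy/(cos θ' − cos θ) = 6.0000
v = R·ω = 6.0000·0.2500 = 1.5000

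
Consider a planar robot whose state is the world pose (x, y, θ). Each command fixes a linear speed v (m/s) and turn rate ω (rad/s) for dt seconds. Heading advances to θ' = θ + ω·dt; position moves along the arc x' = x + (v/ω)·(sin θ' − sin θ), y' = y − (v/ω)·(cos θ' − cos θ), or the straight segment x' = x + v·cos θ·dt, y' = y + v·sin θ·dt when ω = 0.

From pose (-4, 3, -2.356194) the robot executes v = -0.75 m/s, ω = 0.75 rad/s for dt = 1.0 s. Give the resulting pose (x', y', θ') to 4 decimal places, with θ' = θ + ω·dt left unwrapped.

θ' = -2.3562 + 0.75·1.0 = -1.6062
R = v/ω = -0.75/0.75 = -1.0000
x' = -4 + -1.0000·(sin -1.6062 − sin -2.3562) = -3.7077
y' = 3 − -1.0000·(cos -1.6062 − cos -2.3562) = 3.6717

(-3.7077, 3.6717, -1.6062)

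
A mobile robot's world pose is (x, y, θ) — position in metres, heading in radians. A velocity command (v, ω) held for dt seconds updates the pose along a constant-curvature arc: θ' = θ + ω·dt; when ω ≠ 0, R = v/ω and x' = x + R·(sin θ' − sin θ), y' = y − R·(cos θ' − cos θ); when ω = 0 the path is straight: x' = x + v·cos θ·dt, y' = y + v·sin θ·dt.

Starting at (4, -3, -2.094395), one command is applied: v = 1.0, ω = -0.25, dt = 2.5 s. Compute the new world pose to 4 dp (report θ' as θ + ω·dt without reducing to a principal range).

(2.1750, -4.6488, -2.7194)

θ' = -2.0944 + -0.25·2.5 = -2.7194
R = v/ω = 1.0/-0.25 = -4.0000
x' = 4 + -4.0000·(sin -2.7194 − sin -2.0944) = 2.1750
y' = -3 − -4.0000·(cos -2.7194 − cos -2.0944) = -4.6488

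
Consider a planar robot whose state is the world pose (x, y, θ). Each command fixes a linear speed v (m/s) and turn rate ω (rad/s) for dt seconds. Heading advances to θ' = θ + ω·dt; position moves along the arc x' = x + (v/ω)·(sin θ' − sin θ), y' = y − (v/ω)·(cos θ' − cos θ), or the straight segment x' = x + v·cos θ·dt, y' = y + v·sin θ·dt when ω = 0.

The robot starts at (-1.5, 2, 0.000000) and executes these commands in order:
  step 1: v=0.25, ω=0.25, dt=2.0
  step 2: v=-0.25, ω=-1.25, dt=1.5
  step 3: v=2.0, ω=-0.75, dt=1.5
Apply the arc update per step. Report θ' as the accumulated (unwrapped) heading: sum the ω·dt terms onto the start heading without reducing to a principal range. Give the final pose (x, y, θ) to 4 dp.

step 1: θ'=0.5000 (R=1.0000) → pose (-1.0206, 2.1224, 0.5000)
step 2: θ'=-1.3750 (R=0.2000) → pose (-1.3126, 2.2590, -1.3750)
step 3: θ'=-2.5000 (R=-2.6667) → pose (-2.3324, -0.3962, -2.5000)

(-2.3324, -0.3962, -2.5000)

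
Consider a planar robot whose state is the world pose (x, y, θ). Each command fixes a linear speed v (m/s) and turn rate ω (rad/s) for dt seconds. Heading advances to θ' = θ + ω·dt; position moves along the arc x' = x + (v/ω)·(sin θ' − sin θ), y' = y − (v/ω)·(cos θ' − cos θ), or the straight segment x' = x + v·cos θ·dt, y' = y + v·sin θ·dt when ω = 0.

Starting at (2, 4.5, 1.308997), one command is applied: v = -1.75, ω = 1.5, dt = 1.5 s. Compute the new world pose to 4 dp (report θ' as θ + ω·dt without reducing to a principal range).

(3.5999, 3.1315, 3.5590)

θ' = 1.3090 + 1.5·1.5 = 3.5590
R = v/ω = -1.75/1.5 = -1.1667
x' = 2 + -1.1667·(sin 3.5590 − sin 1.3090) = 3.5999
y' = 4.5 − -1.1667·(cos 3.5590 − cos 1.3090) = 3.1315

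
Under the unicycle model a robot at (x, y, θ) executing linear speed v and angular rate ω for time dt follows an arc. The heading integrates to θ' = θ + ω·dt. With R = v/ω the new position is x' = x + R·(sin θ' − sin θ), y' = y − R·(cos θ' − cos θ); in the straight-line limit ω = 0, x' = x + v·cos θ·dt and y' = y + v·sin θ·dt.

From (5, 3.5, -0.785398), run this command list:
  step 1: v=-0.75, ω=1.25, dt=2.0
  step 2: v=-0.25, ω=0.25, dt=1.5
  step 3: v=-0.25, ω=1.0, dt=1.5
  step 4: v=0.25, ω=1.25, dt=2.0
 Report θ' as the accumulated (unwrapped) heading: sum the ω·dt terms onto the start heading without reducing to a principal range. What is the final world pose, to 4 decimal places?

(4.4768, 2.1593, 6.0896)

step 1: θ'=1.7146 (R=-0.6000) → pose (3.9819, 2.9897, 1.7146)
step 2: θ'=2.0896 (R=-1.0000) → pose (4.1032, 2.6372, 2.0896)
step 3: θ'=3.5896 (R=-0.2500) → pose (4.4286, 2.5358, 3.5896)
step 4: θ'=6.0896 (R=0.2000) → pose (4.4768, 2.1593, 6.0896)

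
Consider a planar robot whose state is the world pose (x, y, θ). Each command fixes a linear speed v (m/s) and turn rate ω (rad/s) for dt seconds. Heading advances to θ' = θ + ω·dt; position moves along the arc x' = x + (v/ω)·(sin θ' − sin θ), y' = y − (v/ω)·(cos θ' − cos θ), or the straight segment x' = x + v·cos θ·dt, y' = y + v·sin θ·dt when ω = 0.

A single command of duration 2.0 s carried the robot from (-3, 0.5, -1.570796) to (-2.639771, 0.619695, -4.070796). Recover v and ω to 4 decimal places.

Δθ = -4.070796 − -1.570796 = -2.500000
ω = Δθ/dt = -2.500000/2.0 = -1.2500
R = Δx/(sin θ' − sin θ) = 0.2000
v = R·ω = 0.2000·-1.2500 = -0.2500

v = -0.2500, ω = -1.2500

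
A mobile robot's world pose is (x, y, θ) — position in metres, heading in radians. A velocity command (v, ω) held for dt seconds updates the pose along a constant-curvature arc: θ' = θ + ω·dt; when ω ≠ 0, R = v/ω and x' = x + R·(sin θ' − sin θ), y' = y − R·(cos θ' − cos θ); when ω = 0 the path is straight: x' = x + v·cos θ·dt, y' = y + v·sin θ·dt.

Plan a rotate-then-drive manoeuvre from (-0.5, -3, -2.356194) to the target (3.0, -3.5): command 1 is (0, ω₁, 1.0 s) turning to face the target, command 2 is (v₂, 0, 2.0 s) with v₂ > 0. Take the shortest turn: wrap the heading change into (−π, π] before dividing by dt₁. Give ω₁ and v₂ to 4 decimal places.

ω₁ = 2.2143, v₂ = 1.7678

heading to target = atan2(-3.5−-3, 3−-0.5) = -0.1419
Δθ = wrap(-0.1419 − -2.3562) = 2.2143; ω₁ = Δθ/dt₁ = 2.2143
distance = √((3−-0.5)² + (-3.5−-3)²) = 3.5355; v₂ = distance/dt₂ = 1.7678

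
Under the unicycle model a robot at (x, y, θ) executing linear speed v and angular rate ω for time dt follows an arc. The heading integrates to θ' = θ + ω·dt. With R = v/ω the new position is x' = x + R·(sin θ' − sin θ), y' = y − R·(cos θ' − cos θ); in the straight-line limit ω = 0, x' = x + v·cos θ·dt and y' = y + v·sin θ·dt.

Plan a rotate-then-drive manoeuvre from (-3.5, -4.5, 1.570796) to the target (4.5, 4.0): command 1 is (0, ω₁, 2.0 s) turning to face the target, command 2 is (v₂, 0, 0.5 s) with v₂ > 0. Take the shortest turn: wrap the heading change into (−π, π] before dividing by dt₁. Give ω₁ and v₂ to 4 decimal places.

ω₁ = -0.3776, v₂ = 23.3452

heading to target = atan2(4−-4.5, 4.5−-3.5) = 0.8157
Δθ = wrap(0.8157 − 1.5708) = -0.7551; ω₁ = Δθ/dt₁ = -0.3776
distance = √((4.5−-3.5)² + (4−-4.5)²) = 11.6726; v₂ = distance/dt₂ = 23.3452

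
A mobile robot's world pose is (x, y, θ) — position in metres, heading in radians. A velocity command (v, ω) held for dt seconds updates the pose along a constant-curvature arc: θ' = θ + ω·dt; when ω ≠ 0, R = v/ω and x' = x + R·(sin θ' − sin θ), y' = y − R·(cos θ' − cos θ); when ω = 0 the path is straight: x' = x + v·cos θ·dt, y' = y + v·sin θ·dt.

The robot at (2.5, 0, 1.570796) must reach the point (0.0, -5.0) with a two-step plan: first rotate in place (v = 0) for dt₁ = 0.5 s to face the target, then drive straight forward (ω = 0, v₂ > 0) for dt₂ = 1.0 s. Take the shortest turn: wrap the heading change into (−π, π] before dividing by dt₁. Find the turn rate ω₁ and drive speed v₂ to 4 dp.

heading to target = atan2(-5−0, 0−2.5) = -2.0344
Δθ = wrap(-2.0344 − 1.5708) = 2.6779; ω₁ = Δθ/dt₁ = 5.3559
distance = √((0−2.5)² + (-5−0)²) = 5.5902; v₂ = distance/dt₂ = 5.5902

ω₁ = 5.3559, v₂ = 5.5902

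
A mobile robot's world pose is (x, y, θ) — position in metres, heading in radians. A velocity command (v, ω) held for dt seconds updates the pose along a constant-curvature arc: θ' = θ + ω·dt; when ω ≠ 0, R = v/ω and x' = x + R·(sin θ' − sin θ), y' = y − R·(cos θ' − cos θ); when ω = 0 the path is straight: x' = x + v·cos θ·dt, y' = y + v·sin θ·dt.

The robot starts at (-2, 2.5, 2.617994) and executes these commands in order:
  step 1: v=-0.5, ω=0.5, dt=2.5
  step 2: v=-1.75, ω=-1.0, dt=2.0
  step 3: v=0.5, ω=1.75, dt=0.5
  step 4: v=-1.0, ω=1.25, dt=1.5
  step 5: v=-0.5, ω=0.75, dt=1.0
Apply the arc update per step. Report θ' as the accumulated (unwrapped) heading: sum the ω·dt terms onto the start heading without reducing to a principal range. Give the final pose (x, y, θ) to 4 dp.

(2.8092, 3.1335, 5.3680)

step 1: θ'=3.8680 (R=-1.0000) → pose (-0.8358, 2.6185, 3.8680)
step 2: θ'=1.8680 (R=1.7500) → pose (1.9998, 1.8227, 1.8680)
step 3: θ'=2.7430 (R=0.2857) → pose (1.8375, 2.0023, 2.7430)
step 4: θ'=4.6180 (R=-0.8000) → pose (2.9444, 2.6642, 4.6180)
step 5: θ'=5.3680 (R=-0.6667) → pose (2.8092, 3.1335, 5.3680)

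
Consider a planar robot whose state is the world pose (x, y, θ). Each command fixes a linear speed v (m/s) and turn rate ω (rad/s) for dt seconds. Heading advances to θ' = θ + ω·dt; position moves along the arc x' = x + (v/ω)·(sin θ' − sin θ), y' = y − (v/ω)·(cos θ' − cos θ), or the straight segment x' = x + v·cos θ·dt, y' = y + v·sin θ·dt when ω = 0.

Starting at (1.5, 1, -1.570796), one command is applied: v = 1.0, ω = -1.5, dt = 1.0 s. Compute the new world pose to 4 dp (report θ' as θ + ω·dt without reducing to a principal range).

(0.8805, 0.3350, -3.0708)

θ' = -1.5708 + -1.5·1.0 = -3.0708
R = v/ω = 1.0/-1.5 = -0.6667
x' = 1.5 + -0.6667·(sin -3.0708 − sin -1.5708) = 0.8805
y' = 1 − -0.6667·(cos -3.0708 − cos -1.5708) = 0.3350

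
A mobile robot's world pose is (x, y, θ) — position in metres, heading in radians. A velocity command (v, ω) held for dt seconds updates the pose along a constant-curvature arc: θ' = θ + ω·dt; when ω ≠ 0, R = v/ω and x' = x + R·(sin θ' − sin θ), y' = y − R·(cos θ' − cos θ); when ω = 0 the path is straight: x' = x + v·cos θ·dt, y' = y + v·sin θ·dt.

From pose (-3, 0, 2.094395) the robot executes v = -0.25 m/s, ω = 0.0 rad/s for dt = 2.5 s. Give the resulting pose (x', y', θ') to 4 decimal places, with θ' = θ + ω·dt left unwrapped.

(-2.6875, -0.5413, 2.0944)

θ' = 2.0944 + 0.0·2.5 = 2.0944
ω = 0 → straight: x' = -3 + -0.25·cos(2.0944)·2.5 = -2.6875
y' = 0 + -0.25·sin(2.0944)·2.5 = -0.5413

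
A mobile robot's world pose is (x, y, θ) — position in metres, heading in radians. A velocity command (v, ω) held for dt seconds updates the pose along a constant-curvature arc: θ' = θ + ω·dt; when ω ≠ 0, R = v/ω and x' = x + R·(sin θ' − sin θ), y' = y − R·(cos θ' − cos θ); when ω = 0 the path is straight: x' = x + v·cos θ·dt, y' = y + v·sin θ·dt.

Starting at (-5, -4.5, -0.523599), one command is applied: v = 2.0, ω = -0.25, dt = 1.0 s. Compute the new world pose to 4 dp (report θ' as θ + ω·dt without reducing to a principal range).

θ' = -0.5236 + -0.25·1.0 = -0.7736
R = v/ω = 2.0/-0.25 = -8.0000
x' = -5 + -8.0000·(sin -0.7736 − sin -0.5236) = -3.4103
y' = -4.5 − -8.0000·(cos -0.7736 − cos -0.5236) = -5.7050

(-3.4103, -5.7050, -0.7736)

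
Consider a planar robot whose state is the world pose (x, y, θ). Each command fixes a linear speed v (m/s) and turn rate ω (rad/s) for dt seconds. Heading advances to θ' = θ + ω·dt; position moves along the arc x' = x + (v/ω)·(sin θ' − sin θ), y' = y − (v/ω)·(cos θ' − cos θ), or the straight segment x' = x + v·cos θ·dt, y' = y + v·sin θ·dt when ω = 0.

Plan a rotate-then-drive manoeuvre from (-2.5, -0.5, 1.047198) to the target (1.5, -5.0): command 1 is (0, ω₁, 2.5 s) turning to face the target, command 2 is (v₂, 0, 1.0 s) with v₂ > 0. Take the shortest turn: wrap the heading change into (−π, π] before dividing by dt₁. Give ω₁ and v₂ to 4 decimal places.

ω₁ = -0.7565, v₂ = 6.0208

heading to target = atan2(-5−-0.5, 1.5−-2.5) = -0.8442
Δθ = wrap(-0.8442 − 1.0472) = -1.8914; ω₁ = Δθ/dt₁ = -0.7565
distance = √((1.5−-2.5)² + (-5−-0.5)²) = 6.0208; v₂ = distance/dt₂ = 6.0208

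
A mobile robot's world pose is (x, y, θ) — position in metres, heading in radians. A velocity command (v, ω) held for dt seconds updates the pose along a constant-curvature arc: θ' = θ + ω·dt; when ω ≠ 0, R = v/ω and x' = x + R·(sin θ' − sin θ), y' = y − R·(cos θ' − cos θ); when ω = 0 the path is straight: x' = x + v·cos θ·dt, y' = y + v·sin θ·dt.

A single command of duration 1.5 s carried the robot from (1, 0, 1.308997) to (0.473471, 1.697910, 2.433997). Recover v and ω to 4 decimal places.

Δθ = 2.433997 − 1.308997 = 1.125000
ω = Δθ/dt = 1.125000/1.5 = 0.7500
R = −Δy/(cos θ' − cos θ) = 1.6667
v = R·ω = 1.6667·0.7500 = 1.2500

v = 1.2500, ω = 0.7500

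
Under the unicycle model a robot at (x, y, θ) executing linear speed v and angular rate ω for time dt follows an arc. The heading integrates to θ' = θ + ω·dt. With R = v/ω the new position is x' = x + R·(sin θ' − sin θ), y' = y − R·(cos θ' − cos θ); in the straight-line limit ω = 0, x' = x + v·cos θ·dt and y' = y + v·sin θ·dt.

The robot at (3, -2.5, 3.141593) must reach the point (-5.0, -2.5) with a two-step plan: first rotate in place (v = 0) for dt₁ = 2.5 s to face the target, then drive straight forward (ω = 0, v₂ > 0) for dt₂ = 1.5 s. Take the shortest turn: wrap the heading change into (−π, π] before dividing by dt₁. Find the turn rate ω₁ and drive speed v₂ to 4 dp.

ω₁ = 0.0000, v₂ = 5.3333

heading to target = atan2(-2.5−-2.5, -5−3) = 3.1416
Δθ = wrap(3.1416 − 3.1416) = 0.0000; ω₁ = Δθ/dt₁ = 0.0000
distance = √((-5−3)² + (-2.5−-2.5)²) = 8.0000; v₂ = distance/dt₂ = 5.3333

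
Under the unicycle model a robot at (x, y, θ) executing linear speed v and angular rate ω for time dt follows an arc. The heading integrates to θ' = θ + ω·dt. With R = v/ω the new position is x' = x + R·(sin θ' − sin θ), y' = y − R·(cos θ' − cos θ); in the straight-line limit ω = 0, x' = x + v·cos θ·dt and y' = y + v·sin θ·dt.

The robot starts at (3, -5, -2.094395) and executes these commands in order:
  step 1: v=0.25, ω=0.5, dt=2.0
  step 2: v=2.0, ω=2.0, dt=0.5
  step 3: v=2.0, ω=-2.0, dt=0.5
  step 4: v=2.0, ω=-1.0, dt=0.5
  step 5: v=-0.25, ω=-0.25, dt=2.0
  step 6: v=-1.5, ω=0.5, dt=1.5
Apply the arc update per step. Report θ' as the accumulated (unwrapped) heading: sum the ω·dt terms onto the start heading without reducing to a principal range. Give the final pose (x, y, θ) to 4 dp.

step 1: θ'=-1.0944 (R=0.5000) → pose (2.9887, -5.4793, -1.0944)
step 2: θ'=-0.0944 (R=1.0000) → pose (3.7831, -6.0163, -0.0944)
step 3: θ'=-1.0944 (R=-1.0000) → pose (4.5775, -6.5532, -1.0944)
step 4: θ'=-1.5944 (R=-2.0000) → pose (4.7996, -7.5176, -1.5944)
step 5: θ'=-2.0944 (R=1.0000) → pose (4.9333, -7.0412, -2.0944)
step 6: θ'=-1.3444 (R=-3.0000) → pose (5.2587, -4.8678, -1.3444)

(5.2587, -4.8678, -1.3444)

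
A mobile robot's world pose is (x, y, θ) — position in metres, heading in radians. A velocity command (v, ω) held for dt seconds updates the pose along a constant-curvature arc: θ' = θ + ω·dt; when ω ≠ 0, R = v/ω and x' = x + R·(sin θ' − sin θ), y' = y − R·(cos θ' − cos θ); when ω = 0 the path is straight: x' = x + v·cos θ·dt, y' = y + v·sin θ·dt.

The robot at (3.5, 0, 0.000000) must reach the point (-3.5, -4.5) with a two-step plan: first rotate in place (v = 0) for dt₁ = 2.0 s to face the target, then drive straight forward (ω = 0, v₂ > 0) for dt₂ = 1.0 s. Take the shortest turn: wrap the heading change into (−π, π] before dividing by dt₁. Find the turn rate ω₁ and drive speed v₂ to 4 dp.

heading to target = atan2(-4.5−0, -3.5−3.5) = -2.5703
Δθ = wrap(-2.5703 − 0.0000) = -2.5703; ω₁ = Δθ/dt₁ = -1.2851
distance = √((-3.5−3.5)² + (-4.5−0)²) = 8.3217; v₂ = distance/dt₂ = 8.3217

ω₁ = -1.2851, v₂ = 8.3217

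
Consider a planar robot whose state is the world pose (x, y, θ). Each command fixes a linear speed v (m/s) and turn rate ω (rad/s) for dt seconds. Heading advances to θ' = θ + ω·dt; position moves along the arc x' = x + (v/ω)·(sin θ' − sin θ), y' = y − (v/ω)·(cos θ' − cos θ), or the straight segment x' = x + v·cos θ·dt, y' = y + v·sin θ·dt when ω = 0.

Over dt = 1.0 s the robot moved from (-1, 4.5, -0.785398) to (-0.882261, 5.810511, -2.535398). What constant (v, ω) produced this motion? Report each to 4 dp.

v = -1.5000, ω = -1.7500

Δθ = -2.535398 − -0.785398 = -1.750000
ω = Δθ/dt = -1.750000/1.0 = -1.7500
R = −Δy/(cos θ' − cos θ) = 0.8571
v = R·ω = 0.8571·-1.7500 = -1.5000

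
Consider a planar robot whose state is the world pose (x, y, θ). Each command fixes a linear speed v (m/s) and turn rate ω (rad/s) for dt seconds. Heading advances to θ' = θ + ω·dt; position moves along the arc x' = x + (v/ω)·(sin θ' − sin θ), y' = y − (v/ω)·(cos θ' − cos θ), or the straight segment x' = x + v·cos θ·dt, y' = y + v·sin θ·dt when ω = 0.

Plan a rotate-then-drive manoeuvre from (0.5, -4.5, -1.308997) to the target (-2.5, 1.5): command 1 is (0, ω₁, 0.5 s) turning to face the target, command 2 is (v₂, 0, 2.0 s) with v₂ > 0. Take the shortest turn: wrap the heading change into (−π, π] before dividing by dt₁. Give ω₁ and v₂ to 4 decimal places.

heading to target = atan2(1.5−-4.5, -2.5−0.5) = 2.0344
Δθ = wrap(2.0344 − -1.3090) = -2.9397; ω₁ = Δθ/dt₁ = -5.8795
distance = √((-2.5−0.5)² + (1.5−-4.5)²) = 6.7082; v₂ = distance/dt₂ = 3.3541

ω₁ = -5.8795, v₂ = 3.3541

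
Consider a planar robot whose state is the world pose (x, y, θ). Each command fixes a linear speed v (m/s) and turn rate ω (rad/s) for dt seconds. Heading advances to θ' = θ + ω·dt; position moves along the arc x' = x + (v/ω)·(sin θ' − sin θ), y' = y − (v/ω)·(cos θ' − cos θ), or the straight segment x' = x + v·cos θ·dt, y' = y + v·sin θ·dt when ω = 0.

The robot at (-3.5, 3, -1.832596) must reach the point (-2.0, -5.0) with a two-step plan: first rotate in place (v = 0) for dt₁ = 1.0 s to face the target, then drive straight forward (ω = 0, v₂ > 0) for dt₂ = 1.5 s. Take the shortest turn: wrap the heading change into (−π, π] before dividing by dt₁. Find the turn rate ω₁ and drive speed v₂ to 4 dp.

ω₁ = 0.4471, v₂ = 5.4263

heading to target = atan2(-5−3, -2−-3.5) = -1.3854
Δθ = wrap(-1.3854 − -1.8326) = 0.4471; ω₁ = Δθ/dt₁ = 0.4471
distance = √((-2−-3.5)² + (-5−3)²) = 8.1394; v₂ = distance/dt₂ = 5.4263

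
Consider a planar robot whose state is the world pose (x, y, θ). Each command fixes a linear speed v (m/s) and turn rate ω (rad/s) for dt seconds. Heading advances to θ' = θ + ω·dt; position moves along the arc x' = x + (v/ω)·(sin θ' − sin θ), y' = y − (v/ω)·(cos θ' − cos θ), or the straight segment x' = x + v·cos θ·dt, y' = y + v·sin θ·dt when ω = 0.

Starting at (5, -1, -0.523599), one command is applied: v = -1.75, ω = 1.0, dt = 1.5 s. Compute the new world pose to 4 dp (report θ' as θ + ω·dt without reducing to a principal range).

θ' = -0.5236 + 1.0·1.5 = 0.9764
R = v/ω = -1.75/1.0 = -1.7500
x' = 5 + -1.7500·(sin 0.9764 − sin -0.5236) = 2.6751
y' = -1 − -1.7500·(cos 0.9764 − cos -0.5236) = -1.5355

(2.6751, -1.5355, 0.9764)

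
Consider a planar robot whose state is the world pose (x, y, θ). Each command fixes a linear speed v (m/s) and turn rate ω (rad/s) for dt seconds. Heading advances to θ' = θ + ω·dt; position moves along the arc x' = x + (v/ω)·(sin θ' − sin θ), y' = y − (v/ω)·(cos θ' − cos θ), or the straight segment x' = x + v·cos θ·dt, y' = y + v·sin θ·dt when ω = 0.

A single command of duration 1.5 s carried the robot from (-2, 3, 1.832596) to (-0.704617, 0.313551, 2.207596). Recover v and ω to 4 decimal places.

Δθ = 2.207596 − 1.832596 = 0.375000
ω = Δθ/dt = 0.375000/1.5 = 0.2500
R = −Δy/(cos θ' − cos θ) = -8.0000
v = R·ω = -8.0000·0.2500 = -2.0000

v = -2.0000, ω = 0.2500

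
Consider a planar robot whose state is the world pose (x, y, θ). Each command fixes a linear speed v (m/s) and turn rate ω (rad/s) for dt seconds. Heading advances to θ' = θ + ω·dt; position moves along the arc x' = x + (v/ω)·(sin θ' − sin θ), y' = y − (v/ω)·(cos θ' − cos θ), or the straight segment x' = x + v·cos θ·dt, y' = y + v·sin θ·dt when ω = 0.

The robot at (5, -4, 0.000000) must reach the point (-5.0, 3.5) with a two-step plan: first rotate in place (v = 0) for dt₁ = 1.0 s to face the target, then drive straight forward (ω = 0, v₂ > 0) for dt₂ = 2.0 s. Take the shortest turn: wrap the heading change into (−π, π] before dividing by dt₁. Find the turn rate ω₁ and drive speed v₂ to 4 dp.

heading to target = atan2(3.5−-4, -5−5) = 2.4981
Δθ = wrap(2.4981 − 0.0000) = 2.4981; ω₁ = Δθ/dt₁ = 2.4981
distance = √((-5−5)² + (3.5−-4)²) = 12.5000; v₂ = distance/dt₂ = 6.2500

ω₁ = 2.4981, v₂ = 6.2500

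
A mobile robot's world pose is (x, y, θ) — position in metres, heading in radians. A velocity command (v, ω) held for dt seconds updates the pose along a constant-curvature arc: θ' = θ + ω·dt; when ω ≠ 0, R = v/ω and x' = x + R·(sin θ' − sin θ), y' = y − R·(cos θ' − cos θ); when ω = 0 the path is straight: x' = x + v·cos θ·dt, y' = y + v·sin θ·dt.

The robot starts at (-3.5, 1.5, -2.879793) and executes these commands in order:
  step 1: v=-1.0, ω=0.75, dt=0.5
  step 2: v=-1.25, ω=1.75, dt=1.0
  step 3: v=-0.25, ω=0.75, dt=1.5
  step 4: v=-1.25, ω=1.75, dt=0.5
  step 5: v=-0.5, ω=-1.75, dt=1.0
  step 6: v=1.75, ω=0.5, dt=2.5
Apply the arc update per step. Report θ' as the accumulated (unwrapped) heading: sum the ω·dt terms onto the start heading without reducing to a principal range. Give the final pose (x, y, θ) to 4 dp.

(-0.0977, 2.7735, 0.7452)

step 1: θ'=-2.5048 (R=-1.3333) → pose (-3.0523, 1.7159, -2.5048)
step 2: θ'=-0.7548 (R=-0.7143) → pose (-2.9876, 2.8105, -0.7548)
step 3: θ'=0.3702 (R=-0.3333) → pose (-3.3366, 2.8784, 0.3702)
step 4: θ'=1.2452 (R=-0.7143) → pose (-3.7549, 2.4410, 1.2452)
step 5: θ'=-0.5048 (R=0.2857) → pose (-4.1638, 2.2823, -0.5048)
step 6: θ'=0.7452 (R=3.5000) → pose (-0.0977, 2.7735, 0.7452)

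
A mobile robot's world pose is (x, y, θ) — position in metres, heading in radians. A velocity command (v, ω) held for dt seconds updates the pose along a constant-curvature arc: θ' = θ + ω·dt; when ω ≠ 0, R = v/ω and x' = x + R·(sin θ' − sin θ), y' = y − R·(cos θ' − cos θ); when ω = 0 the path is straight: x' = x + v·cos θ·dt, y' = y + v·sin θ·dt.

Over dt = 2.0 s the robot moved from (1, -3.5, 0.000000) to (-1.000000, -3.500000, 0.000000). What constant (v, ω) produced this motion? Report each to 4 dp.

v = -1.0000, ω = 0.0000

Δθ = 0.000000 − 0.000000 = 0.000000
ω = Δθ/dt = 0.000000/2.0 = 0.0000
ω = 0 → v = (Δx·cos θ + Δy·sin θ)/dt = -1.0000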